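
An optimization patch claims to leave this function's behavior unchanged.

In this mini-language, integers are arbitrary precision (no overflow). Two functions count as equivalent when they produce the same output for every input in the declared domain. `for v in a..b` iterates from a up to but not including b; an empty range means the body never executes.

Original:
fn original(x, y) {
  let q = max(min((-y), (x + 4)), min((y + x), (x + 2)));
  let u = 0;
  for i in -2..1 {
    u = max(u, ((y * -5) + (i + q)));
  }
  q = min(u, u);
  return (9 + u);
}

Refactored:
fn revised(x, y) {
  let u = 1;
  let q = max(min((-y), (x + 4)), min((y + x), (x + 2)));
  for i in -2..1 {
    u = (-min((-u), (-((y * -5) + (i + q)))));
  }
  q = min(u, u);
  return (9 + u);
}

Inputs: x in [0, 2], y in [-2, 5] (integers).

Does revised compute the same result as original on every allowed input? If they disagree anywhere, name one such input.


The rewrite breaks on x=0, y=0, where the results are 9 and 10.
original: q := 0 | u := 0 | iter i=-2: | u := 0 | iter i=-1: | u := 0 | iter i=0: | u := 0 | q := 0 | result 9
revised: u := 1 | q := 0 | iter i=-2: | u := 1 | iter i=-1: | u := 1 | iter i=0: | u := 1 | q := 1 | result 10
verdict: not equivalent; witness: x=0, y=0


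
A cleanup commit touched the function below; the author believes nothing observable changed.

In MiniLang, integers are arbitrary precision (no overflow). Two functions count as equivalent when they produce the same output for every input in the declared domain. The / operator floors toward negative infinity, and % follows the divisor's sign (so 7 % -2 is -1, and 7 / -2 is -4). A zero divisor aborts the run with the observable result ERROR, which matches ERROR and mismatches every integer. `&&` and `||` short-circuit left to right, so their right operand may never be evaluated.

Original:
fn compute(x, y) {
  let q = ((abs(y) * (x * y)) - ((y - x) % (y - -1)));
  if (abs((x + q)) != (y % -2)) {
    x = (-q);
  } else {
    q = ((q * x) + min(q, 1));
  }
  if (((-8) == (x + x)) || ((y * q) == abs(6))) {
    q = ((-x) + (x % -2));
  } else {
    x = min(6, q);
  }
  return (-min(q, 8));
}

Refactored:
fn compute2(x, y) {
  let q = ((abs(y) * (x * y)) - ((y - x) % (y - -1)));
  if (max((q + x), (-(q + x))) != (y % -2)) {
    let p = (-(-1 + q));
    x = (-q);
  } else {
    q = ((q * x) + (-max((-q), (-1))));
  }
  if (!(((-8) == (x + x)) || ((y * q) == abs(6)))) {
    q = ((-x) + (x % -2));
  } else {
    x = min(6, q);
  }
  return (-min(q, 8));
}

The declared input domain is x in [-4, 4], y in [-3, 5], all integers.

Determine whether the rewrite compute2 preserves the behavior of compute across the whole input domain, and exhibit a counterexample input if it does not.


Run the pair on x=-4, y=1.
compute: q = -5; (abs((x + q)) != (y % -2)) -> true; x = 5; (((-8) == (x + x)) || ((y * q) == abs(6))) -> false; x = -5; return 5
compute2: q = -5; (max((q + x), (-(q + x))) != (y % -2)) -> true; p = 6; x = 5; (!(((-8) == (x + x)) || ((y * q) == abs(6)))) -> true; q = -6; return 6
5 != 6, so the rewrite changes behavior.
verdict: not equivalent; witness: x=-4, y=1


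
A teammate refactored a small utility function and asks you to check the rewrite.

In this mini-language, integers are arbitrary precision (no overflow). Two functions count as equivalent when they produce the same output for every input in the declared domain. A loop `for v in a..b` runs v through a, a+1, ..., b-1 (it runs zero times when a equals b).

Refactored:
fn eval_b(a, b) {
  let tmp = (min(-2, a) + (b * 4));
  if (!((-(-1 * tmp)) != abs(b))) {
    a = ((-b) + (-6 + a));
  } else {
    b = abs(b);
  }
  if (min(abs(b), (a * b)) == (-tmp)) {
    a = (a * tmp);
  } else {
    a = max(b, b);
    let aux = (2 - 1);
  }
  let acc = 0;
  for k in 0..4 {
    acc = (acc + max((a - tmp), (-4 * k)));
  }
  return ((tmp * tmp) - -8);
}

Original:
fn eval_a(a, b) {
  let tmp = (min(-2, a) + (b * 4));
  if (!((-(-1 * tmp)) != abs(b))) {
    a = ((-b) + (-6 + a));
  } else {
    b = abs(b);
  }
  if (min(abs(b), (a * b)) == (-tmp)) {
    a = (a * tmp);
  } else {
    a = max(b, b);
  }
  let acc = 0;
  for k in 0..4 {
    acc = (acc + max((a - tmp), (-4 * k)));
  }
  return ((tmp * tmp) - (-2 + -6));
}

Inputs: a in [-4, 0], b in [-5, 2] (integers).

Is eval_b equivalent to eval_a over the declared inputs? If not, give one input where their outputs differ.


The two versions differ — the changes include statement counts differ, plus local variable names differ, plus constant usage differs, plus arithmetic usage differs.
Tracing a=-3, b=-2: eval_a: tmp becomes -11; next (!((-(-1 * tmp)) != abs(b))) evaluates to false; next b becomes 2; next (min(abs(b), (a * b)) == (-tmp)) evaluates to false; next a becomes 2; next acc becomes 0; next at k=0:; next acc becomes 13; next at k=1:; next acc becomes 26; next at k=2:; next acc becomes 39; next at k=3:; next acc becomes 52; next final value 129 | eval_b: tmp becomes -11; next (!((-(-1 * tmp)) != abs(b))) evaluates to false; next b becomes 2; next (min(abs(b), (a * b)) == (-tmp)) evaluates to false; next a becomes 2; next aux becomes 1; next acc becomes 0; next at k=0:; next acc becomes 13; next at k=1:; next acc becomes 26; next at k=2:; next acc becomes 39; next at k=3:; next acc becomes 52; next final value 129 — matching result 129.
An exhaustive pass over the 40 declared inputs shows identical outputs.
verdict: equivalent


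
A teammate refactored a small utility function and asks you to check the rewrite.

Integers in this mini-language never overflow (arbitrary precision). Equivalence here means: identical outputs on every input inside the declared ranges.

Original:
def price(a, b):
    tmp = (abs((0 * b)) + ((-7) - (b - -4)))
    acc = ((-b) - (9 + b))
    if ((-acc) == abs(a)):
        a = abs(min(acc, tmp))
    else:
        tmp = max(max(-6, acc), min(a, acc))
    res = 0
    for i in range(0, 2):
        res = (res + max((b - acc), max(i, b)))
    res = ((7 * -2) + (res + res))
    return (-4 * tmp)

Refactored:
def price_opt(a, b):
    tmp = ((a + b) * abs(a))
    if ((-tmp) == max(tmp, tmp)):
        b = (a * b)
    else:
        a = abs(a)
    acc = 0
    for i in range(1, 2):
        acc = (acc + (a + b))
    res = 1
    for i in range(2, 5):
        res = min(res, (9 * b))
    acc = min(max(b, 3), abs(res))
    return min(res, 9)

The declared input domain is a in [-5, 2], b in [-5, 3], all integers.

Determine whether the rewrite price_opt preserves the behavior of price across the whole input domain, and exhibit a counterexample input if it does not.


Consider the input a=-5, b=-5.
price: tmp becomes -6; next acc becomes 1; next ((-acc) == abs(a)) evaluates to false; next tmp becomes 1; next res becomes 0; next at i=0:; next res becomes 0; next at i=1:; next res becomes 1; next res becomes -12; next final value -4
price_opt: tmp becomes -50; next ((-tmp) == max(tmp, tmp)) evaluates to false; next a becomes 5; next acc becomes 0; next at i=1:; next acc becomes 0; next res becomes 1; next at i=2:; next res becomes -45; next at i=3:; next res becomes -45; next at i=4:; next res becomes -45; next acc becomes 3; next final value -45
-4 and -45 differ, so these are not the same function on this domain.
verdict: not equivalent; witness: a=-5, b=-5


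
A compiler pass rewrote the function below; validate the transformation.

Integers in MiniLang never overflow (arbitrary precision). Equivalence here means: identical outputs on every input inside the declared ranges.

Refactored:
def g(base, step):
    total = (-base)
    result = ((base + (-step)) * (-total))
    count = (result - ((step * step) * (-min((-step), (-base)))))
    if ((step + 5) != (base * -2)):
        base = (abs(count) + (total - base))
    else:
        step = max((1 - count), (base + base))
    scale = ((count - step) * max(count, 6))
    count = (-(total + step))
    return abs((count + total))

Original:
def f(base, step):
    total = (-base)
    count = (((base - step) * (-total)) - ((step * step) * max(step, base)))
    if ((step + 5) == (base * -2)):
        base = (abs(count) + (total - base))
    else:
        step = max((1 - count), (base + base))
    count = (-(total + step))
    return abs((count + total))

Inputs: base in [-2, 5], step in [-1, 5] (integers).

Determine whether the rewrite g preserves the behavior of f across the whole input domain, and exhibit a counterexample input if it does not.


base=-2, step=-1 yields 1 from f but 2 from g.
verdict: not equivalent; witness: base=-2, step=-1


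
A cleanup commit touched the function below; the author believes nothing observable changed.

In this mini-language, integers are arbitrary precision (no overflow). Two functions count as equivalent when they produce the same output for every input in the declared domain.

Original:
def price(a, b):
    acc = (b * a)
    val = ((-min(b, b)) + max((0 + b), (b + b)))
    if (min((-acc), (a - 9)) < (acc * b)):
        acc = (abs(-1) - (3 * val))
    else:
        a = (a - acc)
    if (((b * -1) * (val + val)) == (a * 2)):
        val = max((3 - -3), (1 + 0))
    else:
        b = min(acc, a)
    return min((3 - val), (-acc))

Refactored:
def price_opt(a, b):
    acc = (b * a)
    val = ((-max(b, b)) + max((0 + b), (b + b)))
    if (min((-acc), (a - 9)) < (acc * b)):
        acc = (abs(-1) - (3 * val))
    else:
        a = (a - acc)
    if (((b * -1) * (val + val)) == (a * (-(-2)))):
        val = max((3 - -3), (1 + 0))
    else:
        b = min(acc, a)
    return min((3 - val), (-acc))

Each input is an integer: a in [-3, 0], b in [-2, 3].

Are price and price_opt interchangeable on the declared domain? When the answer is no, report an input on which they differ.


The one real change (`min(b, b)` became `max(b, b)`) has no effect anywhere in the declared ranges; all 24 inputs agree.
verdict: equivalent


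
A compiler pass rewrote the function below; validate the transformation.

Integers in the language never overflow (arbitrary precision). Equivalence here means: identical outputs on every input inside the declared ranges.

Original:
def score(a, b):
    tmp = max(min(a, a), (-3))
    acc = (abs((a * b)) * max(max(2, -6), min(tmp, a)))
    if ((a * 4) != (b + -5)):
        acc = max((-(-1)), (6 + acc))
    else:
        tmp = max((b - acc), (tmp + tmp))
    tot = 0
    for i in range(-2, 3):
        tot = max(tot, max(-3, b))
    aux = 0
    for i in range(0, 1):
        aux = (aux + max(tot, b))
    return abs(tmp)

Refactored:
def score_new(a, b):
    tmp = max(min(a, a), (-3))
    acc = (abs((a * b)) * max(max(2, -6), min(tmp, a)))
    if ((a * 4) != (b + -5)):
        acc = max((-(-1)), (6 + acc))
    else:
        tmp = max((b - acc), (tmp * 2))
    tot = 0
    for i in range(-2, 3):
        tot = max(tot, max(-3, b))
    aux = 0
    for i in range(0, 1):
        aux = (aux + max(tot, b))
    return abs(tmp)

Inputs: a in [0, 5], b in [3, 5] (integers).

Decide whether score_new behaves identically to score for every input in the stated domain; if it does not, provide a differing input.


Although arithmetic usage differs; also constant usage differs, 18/18 inputs agree.
verdict: equivalent


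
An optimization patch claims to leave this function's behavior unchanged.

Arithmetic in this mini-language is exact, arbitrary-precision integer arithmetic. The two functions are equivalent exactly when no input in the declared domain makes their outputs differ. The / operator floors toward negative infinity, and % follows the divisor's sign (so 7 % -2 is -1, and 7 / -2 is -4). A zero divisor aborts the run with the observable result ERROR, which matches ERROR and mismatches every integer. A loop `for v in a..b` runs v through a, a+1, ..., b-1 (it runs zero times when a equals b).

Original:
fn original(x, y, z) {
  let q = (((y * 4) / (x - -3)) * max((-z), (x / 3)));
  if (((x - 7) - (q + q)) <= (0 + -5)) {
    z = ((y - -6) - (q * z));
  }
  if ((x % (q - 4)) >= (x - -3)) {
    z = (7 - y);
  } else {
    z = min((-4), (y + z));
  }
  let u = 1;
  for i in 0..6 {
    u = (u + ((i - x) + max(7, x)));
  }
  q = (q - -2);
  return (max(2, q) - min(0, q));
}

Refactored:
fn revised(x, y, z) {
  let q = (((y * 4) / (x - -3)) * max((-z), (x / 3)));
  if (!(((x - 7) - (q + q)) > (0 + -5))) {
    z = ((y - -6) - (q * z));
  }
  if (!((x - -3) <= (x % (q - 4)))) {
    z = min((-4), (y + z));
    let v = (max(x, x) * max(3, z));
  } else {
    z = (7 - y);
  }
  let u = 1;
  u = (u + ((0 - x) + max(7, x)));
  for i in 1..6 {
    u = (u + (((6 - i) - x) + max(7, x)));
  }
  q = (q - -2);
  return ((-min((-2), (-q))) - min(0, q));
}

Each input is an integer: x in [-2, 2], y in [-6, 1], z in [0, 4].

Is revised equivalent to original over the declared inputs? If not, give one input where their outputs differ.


This is a faithful refactor — local variable names differ, and boolean connective usage differs, and statement counts differ, and comparison usage differs, and arithmetic usage differs, and min/max/abs usage differs, and loop structure differs, and constant usage differs, but the computed results match everywhere.
Tracing x=-1, y=0, z=0: original: q=0, then (((x - 7) - (q + q)) <= (0 + -5)) is true, then z=6, then ((x % (q - 4)) >= (x - -3)) is false, then z=-4, then u=1, then (i=0), then u=9, then (i=1), then u=18, then (i=2), then u=28, then (i=3), then u=39, then (i=4), then u=51, then (i=5), then u=64, then q=2, then returns 2 | revised: q=0, then (!(((x - 7) - (q + q)) > (0 + -5))) is true, then z=6, then (!((x - -3) <= (x % (q - 4)))) is true, then z=-4, then v=-3, then u=1, then u=9, then (i=1), then u=22, then (i=2), then u=34, then (i=3), then u=45, then (i=4), then u=55, then (i=5), then u=64, then q=2, then returns 2 — matching result 2.
Every one of the 200 inputs gives matching results.
verdict: equivalent


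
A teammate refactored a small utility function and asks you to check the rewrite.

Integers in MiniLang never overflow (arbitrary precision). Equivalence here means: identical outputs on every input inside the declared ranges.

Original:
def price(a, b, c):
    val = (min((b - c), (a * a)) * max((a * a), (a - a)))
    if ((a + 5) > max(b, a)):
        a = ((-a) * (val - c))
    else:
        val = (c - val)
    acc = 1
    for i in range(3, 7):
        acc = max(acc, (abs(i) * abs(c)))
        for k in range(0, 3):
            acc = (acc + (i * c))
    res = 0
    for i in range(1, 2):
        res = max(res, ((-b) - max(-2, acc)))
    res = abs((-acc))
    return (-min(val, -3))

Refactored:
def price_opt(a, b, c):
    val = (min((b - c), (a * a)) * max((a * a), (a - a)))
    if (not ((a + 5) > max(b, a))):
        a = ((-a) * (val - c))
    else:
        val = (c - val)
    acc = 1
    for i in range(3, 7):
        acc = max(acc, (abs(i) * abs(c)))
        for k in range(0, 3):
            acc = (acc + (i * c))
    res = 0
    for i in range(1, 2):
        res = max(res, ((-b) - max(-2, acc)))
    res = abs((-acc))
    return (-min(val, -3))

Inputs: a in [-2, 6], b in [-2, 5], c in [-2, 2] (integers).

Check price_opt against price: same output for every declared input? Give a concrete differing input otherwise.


Consider the input a=-2, b=-2, c=-1.
price: val becomes -4; next ((a + 5) > max(b, a)) evaluates to true; next a becomes -6; next acc becomes 1; next at i=3:; next acc becomes 3; next at k=0:; next acc becomes 0; next at k=1:; next acc becomes -3; next at k=2:; next acc becomes -6; next at i=4:; next acc becomes 4; next at k=0:; next acc becomes 0; next at k=1:; next acc becomes -4; next at k=2:; next acc becomes -8; next at i=5:; next acc becomes 5; next at k=0:; next acc becomes 0; next at k=1:; next acc becomes -5; next at k=2:; next acc becomes -10; next at i=6:; next acc becomes 6; next at k=0:; next acc becomes 0; next at k=1:; next acc becomes -6; next at k=2:; next acc becomes -12; next res becomes 0; next at i=1:; next res becomes 4; next res becomes 12; next final value 4
price_opt: val becomes -4; next (not ((a + 5) > max(b, a))) evaluates to false; next val becomes 3; next acc becomes 1; next at i=3:; next acc becomes 3; next at k=0:; next acc becomes 0; next at k=1:; next acc becomes -3; next at k=2:; next acc becomes -6; next at i=4:; next acc becomes 4; next at k=0:; next acc becomes 0; next at k=1:; next acc becomes -4; next at k=2:; next acc becomes -8; next at i=5:; next acc becomes 5; next at k=0:; next acc becomes 0; next at k=1:; next acc becomes -5; next at k=2:; next acc becomes -10; next at i=6:; next acc becomes 6; next at k=0:; next acc becomes 0; next at k=1:; next acc becomes -6; next at k=2:; next acc becomes -12; next res becomes 0; next at i=1:; next res becomes 4; next res becomes 12; next final value 3
4 != 3, so the rewrite changes behavior.
verdict: not equivalent; witness: a=-2, b=-2, c=-1


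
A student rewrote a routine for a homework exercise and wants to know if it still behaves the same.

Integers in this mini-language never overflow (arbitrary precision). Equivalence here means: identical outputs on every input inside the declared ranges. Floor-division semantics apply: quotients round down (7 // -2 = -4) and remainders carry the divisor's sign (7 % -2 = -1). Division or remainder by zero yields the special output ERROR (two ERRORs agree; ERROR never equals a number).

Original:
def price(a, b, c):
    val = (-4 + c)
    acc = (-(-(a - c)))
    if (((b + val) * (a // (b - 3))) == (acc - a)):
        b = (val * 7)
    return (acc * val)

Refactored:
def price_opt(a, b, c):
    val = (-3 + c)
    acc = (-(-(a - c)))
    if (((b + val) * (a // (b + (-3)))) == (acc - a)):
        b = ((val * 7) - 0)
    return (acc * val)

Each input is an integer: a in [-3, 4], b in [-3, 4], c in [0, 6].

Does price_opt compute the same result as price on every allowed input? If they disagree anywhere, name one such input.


Take a=-3, b=-3, c=0.
price: val := -4 | acc := -3 | (((b + val) * (a // (b - 3))) == (acc - a)): true | b := -28 | result 12
price_opt: val := -3 | acc := -3 | (((b + val) * (a // (b + (-3)))) == (acc - a)): true | b := -21 | result 9
12 and 9 differ, so these are not the same function on this domain.
verdict: not equivalent; witness: a=-3, b=-3, c=0


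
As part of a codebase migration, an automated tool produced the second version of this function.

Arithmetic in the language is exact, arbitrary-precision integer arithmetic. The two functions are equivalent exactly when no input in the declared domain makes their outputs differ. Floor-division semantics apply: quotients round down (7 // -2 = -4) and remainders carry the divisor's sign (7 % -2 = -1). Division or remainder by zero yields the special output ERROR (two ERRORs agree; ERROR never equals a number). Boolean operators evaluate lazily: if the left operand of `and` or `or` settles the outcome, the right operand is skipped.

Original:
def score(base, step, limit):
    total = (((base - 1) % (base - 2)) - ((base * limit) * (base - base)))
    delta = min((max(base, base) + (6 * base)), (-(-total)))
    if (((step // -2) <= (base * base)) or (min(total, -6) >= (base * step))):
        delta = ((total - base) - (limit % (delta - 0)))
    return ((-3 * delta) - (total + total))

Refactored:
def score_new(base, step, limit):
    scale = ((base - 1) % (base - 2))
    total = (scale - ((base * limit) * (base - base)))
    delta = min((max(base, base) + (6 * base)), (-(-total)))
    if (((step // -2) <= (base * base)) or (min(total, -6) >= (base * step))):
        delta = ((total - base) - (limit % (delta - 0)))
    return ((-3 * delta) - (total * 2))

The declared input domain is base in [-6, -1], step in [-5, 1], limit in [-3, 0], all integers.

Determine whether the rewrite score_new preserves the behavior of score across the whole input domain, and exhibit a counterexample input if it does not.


Changes here: arithmetic usage differs, and constant usage differs, and statement counts differ, and local variable names differ; the full 168-point sweep finds no disagreement.
verdict: equivalent


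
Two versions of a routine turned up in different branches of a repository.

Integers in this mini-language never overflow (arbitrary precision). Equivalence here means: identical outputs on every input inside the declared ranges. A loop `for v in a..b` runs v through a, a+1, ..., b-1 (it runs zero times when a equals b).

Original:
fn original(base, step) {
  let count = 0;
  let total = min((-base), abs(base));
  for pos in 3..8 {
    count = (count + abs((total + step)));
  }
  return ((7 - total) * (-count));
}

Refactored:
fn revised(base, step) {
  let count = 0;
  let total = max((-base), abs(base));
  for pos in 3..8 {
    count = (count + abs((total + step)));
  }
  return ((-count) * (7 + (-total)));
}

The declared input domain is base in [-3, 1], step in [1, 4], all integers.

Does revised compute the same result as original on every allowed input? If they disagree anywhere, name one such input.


The rewrite breaks on base=1, step=1, where the results are 0 and -60.
original: count = 0; total = -1; [pos=3]; count = 0; [pos=4]; count = 0; [pos=5]; count = 0; [pos=6]; count = 0; [pos=7]; count = 0; return 0
revised: count = 0; total = 1; [pos=3]; count = 2; [pos=4]; count = 4; [pos=5]; count = 6; [pos=6]; count = 8; [pos=7]; count = 10; return -60
verdict: not equivalent; witness: base=1, step=1


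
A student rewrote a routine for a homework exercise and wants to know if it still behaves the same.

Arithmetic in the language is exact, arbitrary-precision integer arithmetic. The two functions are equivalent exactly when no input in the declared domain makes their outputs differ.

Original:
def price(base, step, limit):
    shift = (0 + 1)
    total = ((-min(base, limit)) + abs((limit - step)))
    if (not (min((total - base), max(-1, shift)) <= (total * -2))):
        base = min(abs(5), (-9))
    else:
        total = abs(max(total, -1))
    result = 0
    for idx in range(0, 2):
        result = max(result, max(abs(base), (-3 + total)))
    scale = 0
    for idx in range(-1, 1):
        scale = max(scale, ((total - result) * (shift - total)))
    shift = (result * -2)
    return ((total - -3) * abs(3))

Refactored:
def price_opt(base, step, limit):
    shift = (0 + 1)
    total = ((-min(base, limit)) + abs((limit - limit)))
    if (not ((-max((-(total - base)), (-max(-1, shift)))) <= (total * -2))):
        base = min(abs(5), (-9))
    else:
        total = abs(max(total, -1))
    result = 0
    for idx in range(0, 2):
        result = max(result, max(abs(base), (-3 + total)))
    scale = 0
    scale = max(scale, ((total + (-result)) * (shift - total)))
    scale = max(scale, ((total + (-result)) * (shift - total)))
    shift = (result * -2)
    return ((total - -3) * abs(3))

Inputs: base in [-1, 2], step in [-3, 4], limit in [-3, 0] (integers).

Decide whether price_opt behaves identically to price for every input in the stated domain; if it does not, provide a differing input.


Consider the input base=-1, step=-3, limit=-2.
price: shift=1, then total=3, then (not (min((total - base), max(-1, shift)) <= (total * -2))) is true, then base=-9, then result=0, then (idx=0), then result=9, then (idx=1), then result=9, then scale=0, then (idx=-1), then scale=12, then (idx=0), then scale=12, then shift=-18, then returns 18
price_opt: shift=1, then total=2, then (not ((-max((-(total - base)), (-max(-1, shift)))) <= (total * -2))) is true, then base=-9, then result=0, then (idx=0), then result=9, then (idx=1), then result=9, then scale=0, then scale=7, then scale=7, then shift=-18, then returns 15
18 and 15 differ, so these are not the same function on this domain.
verdict: not equivalent; witness: base=-1, step=-3, limit=-2


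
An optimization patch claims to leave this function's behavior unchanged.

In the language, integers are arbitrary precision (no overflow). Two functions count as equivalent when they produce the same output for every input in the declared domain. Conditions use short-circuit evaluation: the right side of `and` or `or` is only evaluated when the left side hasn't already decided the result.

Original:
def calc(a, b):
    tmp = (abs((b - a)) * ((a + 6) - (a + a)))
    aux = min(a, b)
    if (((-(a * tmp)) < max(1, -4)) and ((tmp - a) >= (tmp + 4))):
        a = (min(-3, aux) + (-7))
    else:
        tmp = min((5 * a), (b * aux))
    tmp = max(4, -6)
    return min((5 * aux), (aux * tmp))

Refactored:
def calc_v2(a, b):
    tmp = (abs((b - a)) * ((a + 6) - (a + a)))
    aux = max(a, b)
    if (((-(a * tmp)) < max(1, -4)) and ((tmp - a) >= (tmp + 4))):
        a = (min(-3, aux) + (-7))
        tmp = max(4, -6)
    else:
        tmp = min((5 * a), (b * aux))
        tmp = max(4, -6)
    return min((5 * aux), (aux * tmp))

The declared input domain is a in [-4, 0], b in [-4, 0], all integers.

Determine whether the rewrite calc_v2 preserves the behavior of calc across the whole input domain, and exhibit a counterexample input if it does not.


Run the pair on a=-4, b=-3.
calc: tmp = 10; aux = -4; (((-(a * tmp)) < max(1, -4)) and ((tmp - a) >= (tmp + 4))) -> false; tmp = -20; tmp = 4; return -20
calc_v2: tmp = 10; aux = -3; (((-(a * tmp)) < max(1, -4)) and ((tmp - a) >= (tmp + 4))) -> false; tmp = -20; tmp = 4; return -15
-20 against -15: the behavior changed.
verdict: not equivalent; witness: a=-4, b=-3


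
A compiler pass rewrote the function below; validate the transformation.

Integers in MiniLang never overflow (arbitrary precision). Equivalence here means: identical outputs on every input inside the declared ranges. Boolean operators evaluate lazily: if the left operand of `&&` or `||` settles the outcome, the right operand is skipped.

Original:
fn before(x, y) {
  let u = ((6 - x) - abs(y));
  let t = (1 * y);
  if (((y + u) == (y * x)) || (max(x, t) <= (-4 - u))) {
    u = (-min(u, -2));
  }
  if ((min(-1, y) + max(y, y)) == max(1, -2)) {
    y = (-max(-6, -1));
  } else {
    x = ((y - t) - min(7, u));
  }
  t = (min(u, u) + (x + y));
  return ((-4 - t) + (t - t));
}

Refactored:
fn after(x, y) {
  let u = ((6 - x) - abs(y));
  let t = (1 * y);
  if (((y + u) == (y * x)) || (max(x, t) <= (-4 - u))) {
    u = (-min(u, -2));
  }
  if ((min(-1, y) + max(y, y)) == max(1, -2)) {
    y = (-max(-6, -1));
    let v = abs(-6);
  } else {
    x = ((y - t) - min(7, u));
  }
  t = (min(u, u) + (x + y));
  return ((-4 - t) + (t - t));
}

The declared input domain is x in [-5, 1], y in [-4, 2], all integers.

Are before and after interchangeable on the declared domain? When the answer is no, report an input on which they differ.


Differences: statement counts differ; also constant usage differs; also min/max/abs usage differs; also local variable names differ — yet all 49 inputs agree.
verdict: equivalent


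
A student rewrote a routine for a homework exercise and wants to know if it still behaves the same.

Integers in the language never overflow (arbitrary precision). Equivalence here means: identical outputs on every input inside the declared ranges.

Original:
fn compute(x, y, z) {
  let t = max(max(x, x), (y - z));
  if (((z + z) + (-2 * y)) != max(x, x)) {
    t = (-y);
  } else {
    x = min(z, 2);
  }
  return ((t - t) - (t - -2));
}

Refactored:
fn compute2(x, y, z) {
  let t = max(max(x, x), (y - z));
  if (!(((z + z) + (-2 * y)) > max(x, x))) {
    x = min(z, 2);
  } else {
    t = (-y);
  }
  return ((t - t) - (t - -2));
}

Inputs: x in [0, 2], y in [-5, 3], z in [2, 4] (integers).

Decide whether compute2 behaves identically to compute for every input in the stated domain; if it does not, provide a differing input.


Evaluate both at x=0, y=3, z=2.
compute: t := 1 | (((z + z) + (-2 * y)) != max(x, x)): true | t := -3 | result 1
compute2: t := 1 | (!(((z + z) + (-2 * y)) > max(x, x))): true | x := 2 | result -3
1 != -3, so the rewrite changes behavior.
verdict: not equivalent; witness: x=0, y=3, z=2


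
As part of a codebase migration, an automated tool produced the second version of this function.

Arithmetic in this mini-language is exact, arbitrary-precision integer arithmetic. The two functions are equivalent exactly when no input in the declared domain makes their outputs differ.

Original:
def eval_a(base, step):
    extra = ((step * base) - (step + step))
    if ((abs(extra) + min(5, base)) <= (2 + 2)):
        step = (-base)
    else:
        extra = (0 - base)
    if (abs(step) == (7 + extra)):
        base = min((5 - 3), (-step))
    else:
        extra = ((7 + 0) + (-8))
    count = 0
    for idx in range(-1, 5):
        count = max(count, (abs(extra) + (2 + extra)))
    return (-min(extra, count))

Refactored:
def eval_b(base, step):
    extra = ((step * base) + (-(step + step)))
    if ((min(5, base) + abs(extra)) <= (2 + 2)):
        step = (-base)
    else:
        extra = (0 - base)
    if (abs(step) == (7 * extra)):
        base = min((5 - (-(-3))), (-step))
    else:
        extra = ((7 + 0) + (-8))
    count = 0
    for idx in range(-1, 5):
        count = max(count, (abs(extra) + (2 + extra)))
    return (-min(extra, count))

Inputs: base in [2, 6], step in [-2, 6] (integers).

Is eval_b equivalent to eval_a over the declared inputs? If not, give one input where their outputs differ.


Try base=3, step=4.
eval_a: extra = 4; ((abs(extra) + min(5, base)) <= (2 + 2)) -> false; extra = -3; (abs(step) == (7 + extra)) -> true; base = -4; count = 0; [idx=-1]; count = 2; [idx=0]; count = 2; [idx=1]; count = 2; [idx=2]; count = 2; [idx=3]; count = 2; [idx=4]; count = 2; return 3
eval_b: extra = 4; ((min(5, base) + abs(extra)) <= (2 + 2)) -> false; extra = -3; (abs(step) == (7 * extra)) -> false; extra = -1; count = 0; [idx=-1]; count = 2; [idx=0]; count = 2; [idx=1]; count = 2; [idx=2]; count = 2; [idx=3]; count = 2; [idx=4]; count = 2; return 1
3 against 1: the behavior changed.
verdict: not equivalent; witness: base=3, step=4


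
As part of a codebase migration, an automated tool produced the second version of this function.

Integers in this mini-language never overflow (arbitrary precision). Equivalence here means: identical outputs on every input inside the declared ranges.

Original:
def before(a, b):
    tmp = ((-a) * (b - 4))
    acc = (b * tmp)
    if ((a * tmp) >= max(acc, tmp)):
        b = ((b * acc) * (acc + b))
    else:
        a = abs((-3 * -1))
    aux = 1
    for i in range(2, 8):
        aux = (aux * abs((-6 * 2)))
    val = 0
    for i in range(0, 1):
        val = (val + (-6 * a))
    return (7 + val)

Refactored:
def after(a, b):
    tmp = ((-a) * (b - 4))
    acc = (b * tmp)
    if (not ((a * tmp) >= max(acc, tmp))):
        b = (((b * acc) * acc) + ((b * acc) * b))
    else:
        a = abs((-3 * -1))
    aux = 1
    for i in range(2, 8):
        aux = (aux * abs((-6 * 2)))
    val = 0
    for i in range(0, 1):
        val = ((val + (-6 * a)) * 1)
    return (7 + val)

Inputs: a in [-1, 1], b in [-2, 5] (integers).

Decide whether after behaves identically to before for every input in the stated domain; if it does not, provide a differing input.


Run the pair on a=-1, b=-2.
before: tmp=-6, then acc=12, then ((a * tmp) >= max(acc, tmp)) is false, then a=3, then aux=1, then (i=2), then aux=12, then (i=3), then aux=144, then (i=4), then aux=1728, then (i=5), then aux=20736, then (i=6), then aux=248832, then (i=7), then aux=2985984, then val=0, then (i=0), then val=-18, then returns -11
after: tmp=-6, then acc=12, then (not ((a * tmp) >= max(acc, tmp))) is true, then b=-240, then aux=1, then (i=2), then aux=12, then (i=3), then aux=144, then (i=4), then aux=1728, then (i=5), then aux=20736, then (i=6), then aux=248832, then (i=7), then aux=2985984, then val=0, then (i=0), then val=6, then returns 13
-11 != 13, so the rewrite changes behavior.
verdict: not equivalent; witness: a=-1, b=-2


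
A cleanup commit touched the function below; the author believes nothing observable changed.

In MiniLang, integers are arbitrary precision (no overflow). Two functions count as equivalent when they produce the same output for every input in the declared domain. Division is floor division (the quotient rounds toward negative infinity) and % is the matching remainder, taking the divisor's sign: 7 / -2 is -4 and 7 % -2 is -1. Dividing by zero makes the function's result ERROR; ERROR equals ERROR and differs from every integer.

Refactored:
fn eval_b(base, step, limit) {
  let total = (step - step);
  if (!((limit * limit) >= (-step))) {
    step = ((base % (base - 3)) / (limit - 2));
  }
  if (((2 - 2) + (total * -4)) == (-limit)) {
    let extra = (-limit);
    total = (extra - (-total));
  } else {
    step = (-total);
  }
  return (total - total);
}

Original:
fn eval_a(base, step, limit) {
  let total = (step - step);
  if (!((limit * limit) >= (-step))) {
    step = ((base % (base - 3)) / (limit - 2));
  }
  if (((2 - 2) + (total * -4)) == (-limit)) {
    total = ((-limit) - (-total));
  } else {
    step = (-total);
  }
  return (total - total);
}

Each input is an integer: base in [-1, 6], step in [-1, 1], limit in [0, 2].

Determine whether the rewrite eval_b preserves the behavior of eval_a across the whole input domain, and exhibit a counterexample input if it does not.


Although statement counts differ; and local variable names differ, 72/72 inputs agree.
verdict: equivalent


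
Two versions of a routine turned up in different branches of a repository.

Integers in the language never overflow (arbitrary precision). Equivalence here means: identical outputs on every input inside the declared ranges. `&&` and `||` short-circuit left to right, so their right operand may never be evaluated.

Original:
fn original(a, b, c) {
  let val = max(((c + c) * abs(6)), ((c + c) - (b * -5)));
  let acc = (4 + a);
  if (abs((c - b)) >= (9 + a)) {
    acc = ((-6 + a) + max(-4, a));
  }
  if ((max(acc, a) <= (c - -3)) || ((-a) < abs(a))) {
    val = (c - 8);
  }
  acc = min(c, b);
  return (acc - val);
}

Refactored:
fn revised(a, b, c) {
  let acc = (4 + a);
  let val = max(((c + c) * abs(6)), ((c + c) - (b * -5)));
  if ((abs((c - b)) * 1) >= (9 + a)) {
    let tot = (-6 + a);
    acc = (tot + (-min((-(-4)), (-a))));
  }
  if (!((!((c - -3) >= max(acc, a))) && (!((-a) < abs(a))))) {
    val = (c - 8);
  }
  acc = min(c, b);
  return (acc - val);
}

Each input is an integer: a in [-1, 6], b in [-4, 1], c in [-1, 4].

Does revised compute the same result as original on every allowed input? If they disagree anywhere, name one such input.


Equivalent — the differences include min/max/abs usage differs, plus constant usage differs, plus comparison usage differs, plus boolean connective usage differs, plus arithmetic usage differs, plus local variable names differ, plus statement counts differ, yet no declared input distinguishes the two.
Spot check at a=4, b=-1, c=0 — original: val := 0 | acc := 8 | (abs((c - b)) >= (9 + a)): false | ((max(acc, a) <= (c - -3)) || ((-a) < abs(a))): true | val := -8 | acc := -1 | result 7. revised: acc := 8 | val := 0 | ((abs((c - b)) * 1) >= (9 + a)): false | (!((!((c - -3) >= max(acc, a))) && (!((-a) < abs(a))))): true | val := -8 | acc := -1 | result 7. Both give 7.
Sweeping the whole domain (288 inputs) finds no disagreement.
verdict: equivalent


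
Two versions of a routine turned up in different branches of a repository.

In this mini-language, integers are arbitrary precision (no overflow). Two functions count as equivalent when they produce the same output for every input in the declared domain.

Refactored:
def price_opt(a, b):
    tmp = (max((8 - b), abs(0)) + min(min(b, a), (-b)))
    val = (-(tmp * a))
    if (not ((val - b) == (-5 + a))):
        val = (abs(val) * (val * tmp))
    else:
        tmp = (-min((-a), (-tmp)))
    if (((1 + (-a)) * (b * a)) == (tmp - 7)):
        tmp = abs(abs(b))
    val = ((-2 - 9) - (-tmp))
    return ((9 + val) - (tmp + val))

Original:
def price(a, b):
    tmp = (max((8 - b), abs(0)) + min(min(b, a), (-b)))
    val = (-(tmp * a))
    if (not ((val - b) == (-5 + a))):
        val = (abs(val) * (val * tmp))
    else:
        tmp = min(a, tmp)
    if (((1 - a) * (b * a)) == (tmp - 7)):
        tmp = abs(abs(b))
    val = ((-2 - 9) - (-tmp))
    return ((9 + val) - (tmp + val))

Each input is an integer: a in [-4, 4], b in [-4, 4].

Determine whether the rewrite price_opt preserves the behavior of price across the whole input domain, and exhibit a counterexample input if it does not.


There is a counterexample at a=1, b=-4: 8 on one side, 1 on the other.
price: tmp becomes 8; next val becomes -8; next (not ((val - b) == (-5 + a))) evaluates to false; next tmp becomes 1; next (((1 - a) * (b * a)) == (tmp - 7)) evaluates to false; next val becomes -10; next final value 8
price_opt: tmp becomes 8; next val becomes -8; next (not ((val - b) == (-5 + a))) evaluates to false; next tmp becomes 8; next (((1 + (-a)) * (b * a)) == (tmp - 7)) evaluates to false; next val becomes -3; next final value 1
verdict: not equivalent; witness: a=1, b=-4


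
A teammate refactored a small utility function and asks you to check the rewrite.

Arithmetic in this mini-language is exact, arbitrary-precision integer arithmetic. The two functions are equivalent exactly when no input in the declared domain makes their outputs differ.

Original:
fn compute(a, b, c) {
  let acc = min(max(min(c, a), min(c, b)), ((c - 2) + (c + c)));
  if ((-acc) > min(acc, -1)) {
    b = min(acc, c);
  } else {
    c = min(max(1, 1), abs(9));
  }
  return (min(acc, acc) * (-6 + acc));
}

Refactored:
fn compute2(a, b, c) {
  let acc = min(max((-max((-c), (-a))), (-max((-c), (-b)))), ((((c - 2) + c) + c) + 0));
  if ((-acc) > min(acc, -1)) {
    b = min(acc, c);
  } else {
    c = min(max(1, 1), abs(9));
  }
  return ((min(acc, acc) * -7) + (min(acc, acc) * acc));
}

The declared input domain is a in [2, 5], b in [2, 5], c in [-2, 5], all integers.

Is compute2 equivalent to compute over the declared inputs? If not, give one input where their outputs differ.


Try a=2, b=2, c=-2.
compute: acc becomes -8; next ((-acc) > min(acc, -1)) evaluates to true; next b becomes -8; next final value 112
compute2: acc becomes -8; next ((-acc) > min(acc, -1)) evaluates to true; next b becomes -8; next final value 120
112 != 120, so the rewrite changes behavior.
verdict: not equivalent; witness: a=2, b=2, c=-2


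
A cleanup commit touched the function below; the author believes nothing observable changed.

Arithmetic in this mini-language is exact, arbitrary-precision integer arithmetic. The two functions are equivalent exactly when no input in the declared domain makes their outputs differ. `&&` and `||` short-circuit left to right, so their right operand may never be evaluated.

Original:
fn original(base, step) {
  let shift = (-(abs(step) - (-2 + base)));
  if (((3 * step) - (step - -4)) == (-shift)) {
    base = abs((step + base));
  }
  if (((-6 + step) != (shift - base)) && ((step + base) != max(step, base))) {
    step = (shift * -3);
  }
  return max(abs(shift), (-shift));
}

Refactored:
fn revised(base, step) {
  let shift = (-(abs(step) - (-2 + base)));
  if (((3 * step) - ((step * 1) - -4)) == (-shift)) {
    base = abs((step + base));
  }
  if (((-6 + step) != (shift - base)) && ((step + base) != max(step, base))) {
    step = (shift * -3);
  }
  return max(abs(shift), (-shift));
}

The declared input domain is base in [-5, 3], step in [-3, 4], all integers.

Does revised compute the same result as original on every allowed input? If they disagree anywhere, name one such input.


Behavior is preserved: although constant usage differs, and arithmetic usage differs, the outputs never diverge.
Spot check at base=1, step=1 — original: shift=-2, then (((3 * step) - (step - -4)) == (-shift)) is false, then (((-6 + step) != (shift - base)) && ((step + base) != max(step, base))) is true, then step=6, then returns 2. revised: shift=-2, then (((3 * step) - ((step * 1) - -4)) == (-shift)) is false, then (((-6 + step) != (shift - base)) && ((step + base) != max(step, base))) is true, then step=6, then returns 2. Both give 2.
Every one of the 72 inputs gives matching results.
verdict: equivalent


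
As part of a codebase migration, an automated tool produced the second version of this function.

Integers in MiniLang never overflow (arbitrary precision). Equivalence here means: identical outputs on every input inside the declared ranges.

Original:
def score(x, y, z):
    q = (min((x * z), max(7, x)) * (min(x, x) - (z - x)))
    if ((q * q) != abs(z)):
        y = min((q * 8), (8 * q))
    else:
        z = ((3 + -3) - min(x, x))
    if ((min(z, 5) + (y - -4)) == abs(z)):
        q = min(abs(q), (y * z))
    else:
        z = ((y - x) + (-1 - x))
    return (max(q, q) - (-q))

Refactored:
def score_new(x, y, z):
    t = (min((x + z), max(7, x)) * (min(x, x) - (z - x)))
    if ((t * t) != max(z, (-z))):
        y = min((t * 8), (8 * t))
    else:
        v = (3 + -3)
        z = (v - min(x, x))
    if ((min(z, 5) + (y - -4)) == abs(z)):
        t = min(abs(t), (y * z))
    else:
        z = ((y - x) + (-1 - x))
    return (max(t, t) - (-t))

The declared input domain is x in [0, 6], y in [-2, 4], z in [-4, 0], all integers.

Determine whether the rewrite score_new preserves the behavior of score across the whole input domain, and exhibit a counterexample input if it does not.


There is a counterexample at x=0, y=-2, z=-4: 0 on one side, -32 on the other.
score: q becomes 0; next ((q * q) != abs(z)) evaluates to true; next y becomes 0; next ((min(z, 5) + (y - -4)) == abs(z)) evaluates to false; next z becomes -1; next final value 0
score_new: t becomes -16; next ((t * t) != max(z, (-z))) evaluates to true; next y becomes -128; next ((min(z, 5) + (y - -4)) == abs(z)) evaluates to false; next z becomes -129; next final value -32
verdict: not equivalent; witness: x=0, y=-2, z=-4
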